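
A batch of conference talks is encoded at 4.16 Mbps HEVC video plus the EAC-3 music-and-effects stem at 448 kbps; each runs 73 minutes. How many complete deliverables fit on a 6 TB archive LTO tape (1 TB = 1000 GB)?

73 min = 4380 s
Audio: 448 kbps = 0.448 Mbps.
Total bitrate: 4.608 Mbps.
Per item: 4.608 Mbps × 4380 s = 20,183 Mb = 2,523 MB.
Capacity: 6 TB = 48,000,000 Mb; 2378.23 items → 2378 complete.

2378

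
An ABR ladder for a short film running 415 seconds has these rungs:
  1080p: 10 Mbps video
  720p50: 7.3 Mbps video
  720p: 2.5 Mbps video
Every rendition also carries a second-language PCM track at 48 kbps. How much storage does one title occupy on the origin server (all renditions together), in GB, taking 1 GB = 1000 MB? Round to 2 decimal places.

1.03 GB

Audio: 48 kbps = 0.048 Mbps.
Sum of rendition bitrates: (10+0.048) + (7.3+0.048) + (2.5+0.048) = 19.944 Mbps.
× 415 s = 8,277 Mb = 1,035 MB = 1.035 GB.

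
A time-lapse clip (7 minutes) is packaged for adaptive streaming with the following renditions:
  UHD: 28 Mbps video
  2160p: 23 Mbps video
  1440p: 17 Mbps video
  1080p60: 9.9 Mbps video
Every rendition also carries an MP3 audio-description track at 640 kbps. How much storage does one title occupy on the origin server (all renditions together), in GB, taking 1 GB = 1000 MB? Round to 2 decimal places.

7 min = 420 s
Audio: 640 kbps = 0.640 Mbps.
Sum of rendition bitrates: (28+0.640) + (23+0.640) + (17+0.640) + (9.9+0.640) = 80.460 Mbps.
× 420 s = 33,793 Mb = 4,224 MB = 4.224 GB.

4.22 GB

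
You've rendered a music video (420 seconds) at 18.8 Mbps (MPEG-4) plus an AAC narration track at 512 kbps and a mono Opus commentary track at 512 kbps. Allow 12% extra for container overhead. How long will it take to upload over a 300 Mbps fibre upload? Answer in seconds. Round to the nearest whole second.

Audio total: 512 + 512 = 1024 kbps = 1.024 Mbps.
Total bitrate: 19.824 Mbps.
File: 19.824 Mbps × 420 s = 8326.1 Mb.
With 12% container overhead: ×1.12. → 9325.2 Mb.
At 300 Mbps: 9325.2 / 300 = 31.1 s ≈ 31.1 seconds.

31 seconds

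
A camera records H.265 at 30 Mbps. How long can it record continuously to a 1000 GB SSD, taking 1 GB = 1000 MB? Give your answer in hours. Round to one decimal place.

74.1 hours

Capacity: 1000 GB = 8,000,000 Mb.
Recording time: 8,000,000 / 30.000 = 266,667 s ≈ 74.1 hours.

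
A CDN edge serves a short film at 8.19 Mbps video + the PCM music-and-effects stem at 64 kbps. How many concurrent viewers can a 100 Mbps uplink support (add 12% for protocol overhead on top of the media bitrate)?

Audio: 64 kbps = 0.064 Mbps.
Per-viewer media rate: 8.254 Mbps.
On the wire with 12% overhead: 9.244 Mbps.
100 Mbps = 100.0 Mbps; 100.0 / 9.244 = 10.82 → 10 viewers.

10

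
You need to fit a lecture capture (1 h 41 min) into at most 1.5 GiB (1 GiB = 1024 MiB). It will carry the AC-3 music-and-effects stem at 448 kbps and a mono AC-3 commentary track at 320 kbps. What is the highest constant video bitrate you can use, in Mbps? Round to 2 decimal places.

Budget: 1.5 GiB = 12884.9 Mb.
1 h 41 min = 101 min = 6060 s
Total bitrate budget: 12884.9 Mb / 6060 s = 2.126 Mbps.
Audio total: 448 + 320 = 768 kbps = 0.768 Mbps.
Video: 2.126 − 0.768 = 1.358 Mbps.

1.36 Mbps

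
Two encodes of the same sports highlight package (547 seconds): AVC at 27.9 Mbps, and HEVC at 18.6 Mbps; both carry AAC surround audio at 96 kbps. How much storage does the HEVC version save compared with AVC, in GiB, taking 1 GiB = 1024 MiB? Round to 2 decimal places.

0.59 GiB

Audio: 96 kbps = 0.096 Mbps.
AVC: 27.996 Mbps × 547 s = 15313.8 Mb = 1.783 GiB.
HEVC: 18.696 Mbps × 547 s = 10226.7 Mb = 1.191 GiB.
Saving: 1.783 − 1.191 = 0.592 GiB.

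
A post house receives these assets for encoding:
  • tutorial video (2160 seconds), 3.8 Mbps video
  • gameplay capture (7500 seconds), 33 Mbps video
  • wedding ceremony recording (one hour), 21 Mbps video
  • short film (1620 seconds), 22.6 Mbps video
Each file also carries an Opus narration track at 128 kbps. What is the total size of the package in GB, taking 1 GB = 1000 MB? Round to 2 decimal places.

Audio: 128 kbps = 0.128 Mbps.
tutorial video: 3.928 Mbps × 2160 s = 8484.5 Mb
gameplay capture: 33.128 Mbps × 7500 s = 248460.0 Mb
wedding ceremony recording: 21.128 Mbps × 3600 s = 76060.8 Mb
short film: 22.728 Mbps × 1620 s = 36819.4 Mb
Total: 369824.6 Mb = 46228.1 MB.
= 46.23 GB.

46.23 GB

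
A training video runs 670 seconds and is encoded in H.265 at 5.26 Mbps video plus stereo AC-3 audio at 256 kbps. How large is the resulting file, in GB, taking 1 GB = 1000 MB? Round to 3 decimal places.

Audio: 256 kbps = 0.256 Mbps.
Total bitrate: 5.26 + 0.256 = 5.516 Mbps.
Stream data: 5.516 Mbps × 670 s = 3695.7 Mb.
3,696 Mb ÷ 8 = 462.0 MB → 0.462 GB.

0.462 GB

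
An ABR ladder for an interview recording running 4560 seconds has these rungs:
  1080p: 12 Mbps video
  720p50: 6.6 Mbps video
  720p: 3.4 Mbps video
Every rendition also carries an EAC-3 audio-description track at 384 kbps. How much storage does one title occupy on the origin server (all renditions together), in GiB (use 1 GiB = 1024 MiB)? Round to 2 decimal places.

12.29 GiB

Audio: 384 kbps = 0.384 Mbps.
Sum of rendition bitrates: (12+0.384) + (6.6+0.384) + (3.4+0.384) = 23.152 Mbps.
× 4560 s = 105,573 Mb = 13,197 MB = 12.29 GiB.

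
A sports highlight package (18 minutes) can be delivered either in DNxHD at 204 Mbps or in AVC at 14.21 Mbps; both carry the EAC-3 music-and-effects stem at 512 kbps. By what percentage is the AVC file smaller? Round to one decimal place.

92.8%

18 min = 1080 s
Audio: 512 kbps = 0.512 Mbps.
DNxHD: 204.512 Mbps × 1080 s = 220873.0 Mb = 25.713 GiB.
AVC: 14.722 Mbps × 1080 s = 15899.8 Mb = 1.851 GiB.
Reduction: (1 − 1.851/25.713) × 100 = 92.80%.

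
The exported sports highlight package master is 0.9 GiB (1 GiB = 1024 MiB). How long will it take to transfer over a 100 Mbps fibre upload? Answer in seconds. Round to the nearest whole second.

File: 0.9 GiB = 7730.9 Mb.
At 100 Mbps: 7730.9 / 100 = 77.3 s ≈ 77.3 seconds.

77 seconds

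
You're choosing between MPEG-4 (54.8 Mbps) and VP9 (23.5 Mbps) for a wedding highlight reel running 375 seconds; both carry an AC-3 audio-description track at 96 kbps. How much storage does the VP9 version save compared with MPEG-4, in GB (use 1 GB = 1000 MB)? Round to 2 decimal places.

Audio: 96 kbps = 0.096 Mbps.
MPEG-4: 54.896 Mbps × 375 s = 20586.0 Mb = 2.573 GB.
VP9: 23.596 Mbps × 375 s = 8848.5 Mb = 1.106 GB.
Saving: 2.573 − 1.106 = 1.467 GB.

1.47 GB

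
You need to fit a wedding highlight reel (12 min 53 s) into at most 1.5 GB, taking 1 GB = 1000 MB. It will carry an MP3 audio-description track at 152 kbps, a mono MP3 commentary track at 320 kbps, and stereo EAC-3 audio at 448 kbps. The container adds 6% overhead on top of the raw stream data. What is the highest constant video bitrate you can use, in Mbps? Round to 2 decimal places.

Budget: 1.5 GB = 12000.0 Mb.
Stream payload after overhead: 12000.0 / 1.06 = 11320.8 Mb.
12 min 53 s = 773 s
Total bitrate budget: 11320.8 Mb / 773 s = 14.645 Mbps.
Audio total: 152 + 320 + 448 = 920 kbps = 0.920 Mbps.
Video: 14.645 − 0.920 = 13.725 Mbps.

13.73 Mbps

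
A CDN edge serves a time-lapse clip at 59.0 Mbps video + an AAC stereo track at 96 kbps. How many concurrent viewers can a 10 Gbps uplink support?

Audio: 96 kbps = 0.096 Mbps.
Per-viewer media rate: 59.096 Mbps.
10 Gbps = 10,000 Mbps; 10,000 / 59.096 = 169.22 → 169 viewers.

169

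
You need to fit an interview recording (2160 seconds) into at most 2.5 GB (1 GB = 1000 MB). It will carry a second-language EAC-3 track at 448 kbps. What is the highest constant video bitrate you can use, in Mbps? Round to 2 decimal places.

8.81 Mbps

Budget: 2.5 GB = 20000.0 Mb.
Total bitrate budget: 20000.0 Mb / 2160 s = 9.259 Mbps.
Audio: 448 kbps = 0.448 Mbps.
Video: 9.259 − 0.448 = 8.811 Mbps.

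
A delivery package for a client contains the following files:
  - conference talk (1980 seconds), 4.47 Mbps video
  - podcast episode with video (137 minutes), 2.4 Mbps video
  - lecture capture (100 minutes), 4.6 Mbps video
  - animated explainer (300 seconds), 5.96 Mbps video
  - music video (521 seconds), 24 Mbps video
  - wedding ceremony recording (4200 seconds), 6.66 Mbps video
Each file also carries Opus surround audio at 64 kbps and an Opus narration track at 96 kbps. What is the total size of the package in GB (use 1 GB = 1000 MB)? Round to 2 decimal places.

Audio total: 64 + 96 = 160 kbps = 0.160 Mbps.
conference talk: 4.630 Mbps × 1980 s = 9167.4 Mb
podcast episode with video: 2.560 Mbps × 8220 s = 21043.2 Mb
lecture capture: 4.760 Mbps × 6000 s = 28560.0 Mb
animated explainer: 6.120 Mbps × 300 s = 1836.0 Mb
music video: 24.160 Mbps × 521 s = 12587.4 Mb
wedding ceremony recording: 6.820 Mbps × 4200 s = 28644.0 Mb
Total: 101838.0 Mb = 12729.7 MB.
= 12.73 GB.

12.73 GB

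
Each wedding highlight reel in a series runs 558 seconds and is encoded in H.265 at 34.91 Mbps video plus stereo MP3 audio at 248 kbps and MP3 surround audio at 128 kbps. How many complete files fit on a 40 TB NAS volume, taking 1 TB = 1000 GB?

16252

Audio total: 248 + 128 = 376 kbps = 0.376 Mbps.
Total bitrate: 35.286 Mbps.
Per item: 35.286 Mbps × 558 s = 19,690 Mb = 2,461 MB.
Capacity: 40 TB = 320,000,000 Mb; 16252.24 items → 16252 complete.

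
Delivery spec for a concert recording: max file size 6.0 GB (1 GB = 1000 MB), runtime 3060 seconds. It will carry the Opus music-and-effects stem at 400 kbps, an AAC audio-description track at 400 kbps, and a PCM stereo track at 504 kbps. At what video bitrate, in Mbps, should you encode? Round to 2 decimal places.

14.38 Mbps

Budget: 6.0 GB = 48000.0 Mb.
Total bitrate budget: 48000.0 Mb / 3060 s = 15.686 Mbps.
Audio total: 400 + 400 + 504 = 1304 kbps = 1.304 Mbps.
Video: 15.686 − 1.304 = 14.382 Mbps.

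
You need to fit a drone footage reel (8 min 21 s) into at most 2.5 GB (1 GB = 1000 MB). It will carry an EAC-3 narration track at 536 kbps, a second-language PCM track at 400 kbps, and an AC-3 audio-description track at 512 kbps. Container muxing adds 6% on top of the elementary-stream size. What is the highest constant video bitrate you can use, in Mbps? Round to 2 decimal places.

Budget: 2.5 GB = 20000.0 Mb.
Stream payload after overhead: 20000.0 / 1.06 = 18867.9 Mb.
8 min 21 s = 501 s
Total bitrate budget: 18867.9 Mb / 501 s = 37.661 Mbps.
Audio total: 536 + 400 + 512 = 1448 kbps = 1.448 Mbps.
Video: 37.661 − 1.448 = 36.213 Mbps.

36.21 Mbps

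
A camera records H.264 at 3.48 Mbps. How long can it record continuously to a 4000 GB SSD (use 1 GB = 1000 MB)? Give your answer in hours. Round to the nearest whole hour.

Capacity: 4000 GB = 32,000,000 Mb.
Recording time: 32,000,000 / 3.480 = 9,195,402 s ≈ 2,554 hours.

2554 hours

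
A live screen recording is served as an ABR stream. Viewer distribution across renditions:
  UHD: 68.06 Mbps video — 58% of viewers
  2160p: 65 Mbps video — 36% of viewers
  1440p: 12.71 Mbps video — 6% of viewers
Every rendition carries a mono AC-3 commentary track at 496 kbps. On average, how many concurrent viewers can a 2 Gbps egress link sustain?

31

Audio: 496 kbps = 0.496 Mbps.
Average per-viewer bitrate: 0.58×68.556 + 0.36×65.496 + 0.06×13.206 = 64.133 Mbps.
2 Gbps = 2,000 Mbps; 2,000 / 64.133 = 31.18 → 31.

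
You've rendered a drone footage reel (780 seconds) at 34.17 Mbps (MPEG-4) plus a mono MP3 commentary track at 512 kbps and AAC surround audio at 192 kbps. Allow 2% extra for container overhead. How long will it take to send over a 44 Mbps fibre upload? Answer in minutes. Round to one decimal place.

10.5 minutes

Audio total: 512 + 192 = 704 kbps = 0.704 Mbps.
Total bitrate: 34.874 Mbps.
File: 34.874 Mbps × 780 s = 27201.7 Mb.
With 2% container overhead: ×1.02. → 27745.8 Mb.
At 44 Mbps: 27745.8 / 44 = 630.6 s ≈ 10.5 minutes.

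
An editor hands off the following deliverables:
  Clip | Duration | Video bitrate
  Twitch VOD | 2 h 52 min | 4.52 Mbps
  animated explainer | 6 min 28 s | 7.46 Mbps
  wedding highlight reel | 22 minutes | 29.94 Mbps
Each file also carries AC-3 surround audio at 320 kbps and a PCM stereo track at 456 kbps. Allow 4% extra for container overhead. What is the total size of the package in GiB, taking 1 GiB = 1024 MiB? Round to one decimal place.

11.9 GiB

Audio total: 320 + 456 = 776 kbps = 0.776 Mbps.
Twitch VOD: 5.296 Mbps × 10320 s × 1.04 = 56840.9 Mb
animated explainer: 8.236 Mbps × 388 s × 1.04 = 3323.4 Mb
wedding highlight reel: 30.716 Mbps × 1320 s × 1.04 = 42166.9 Mb
Total: 102331.2 Mb = 12791.4 MB.
= 11.91 GiB.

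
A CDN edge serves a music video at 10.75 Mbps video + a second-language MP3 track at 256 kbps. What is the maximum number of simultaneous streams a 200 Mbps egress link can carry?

18

Audio: 256 kbps = 0.256 Mbps.
Per-viewer media rate: 11.006 Mbps.
200 Mbps = 200.0 Mbps; 200.0 / 11.006 = 18.17 → 18 viewers.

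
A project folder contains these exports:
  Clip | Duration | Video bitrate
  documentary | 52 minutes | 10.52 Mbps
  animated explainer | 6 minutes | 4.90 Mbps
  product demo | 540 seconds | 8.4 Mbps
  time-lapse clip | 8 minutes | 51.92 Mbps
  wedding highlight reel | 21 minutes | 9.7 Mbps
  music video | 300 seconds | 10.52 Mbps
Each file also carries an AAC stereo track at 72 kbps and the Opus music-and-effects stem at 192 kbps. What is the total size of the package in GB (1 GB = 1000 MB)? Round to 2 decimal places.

Audio total: 72 + 192 = 264 kbps = 0.264 Mbps.
documentary: 10.784 Mbps × 3120 s = 33646.1 Mb
animated explainer: 5.164 Mbps × 360 s = 1859.0 Mb
product demo: 8.664 Mbps × 540 s = 4678.6 Mb
time-lapse clip: 52.184 Mbps × 480 s = 25048.3 Mb
wedding highlight reel: 9.964 Mbps × 1260 s = 12554.6 Mb
music video: 10.784 Mbps × 300 s = 3235.2 Mb
Total: 81021.8 Mb = 10127.7 MB.
= 10.13 GB.

10.13 GB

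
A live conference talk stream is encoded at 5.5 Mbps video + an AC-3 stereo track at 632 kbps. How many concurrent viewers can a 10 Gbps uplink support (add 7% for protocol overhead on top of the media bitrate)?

Audio: 632 kbps = 0.632 Mbps.
Per-viewer media rate: 6.132 Mbps.
On the wire with 7% overhead: 6.561 Mbps.
10 Gbps = 10,000 Mbps; 10,000 / 6.561 = 1524.10 → 1524 viewers.

1524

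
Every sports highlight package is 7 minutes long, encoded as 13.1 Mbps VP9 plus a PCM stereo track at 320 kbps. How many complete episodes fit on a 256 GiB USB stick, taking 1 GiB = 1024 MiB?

390

7 min = 420 s
Audio: 320 kbps = 0.320 Mbps.
Total bitrate: 13.420 Mbps.
Per item: 13.420 Mbps × 420 s = 5,636 Mb = 704.5 MB.
Capacity: 256 GiB = 2,199,023 Mb; 390.15 items → 390 complete.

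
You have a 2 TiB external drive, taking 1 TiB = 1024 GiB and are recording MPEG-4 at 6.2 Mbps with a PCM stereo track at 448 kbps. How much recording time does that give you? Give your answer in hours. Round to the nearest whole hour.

735 hours

Audio: 448 kbps = 0.448 Mbps.
Total bitrate: 6.2 + 0.448 = 6.648 Mbps.
Capacity: 2 TiB = 17,592,186 Mb.
Recording time: 17,592,186 / 6.648 = 2,646,237 s ≈ 735 hours.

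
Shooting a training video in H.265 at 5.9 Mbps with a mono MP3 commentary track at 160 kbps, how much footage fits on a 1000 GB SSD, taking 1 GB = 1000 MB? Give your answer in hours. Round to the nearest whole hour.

Audio: 160 kbps = 0.160 Mbps.
Total bitrate: 5.9 + 0.160 = 6.060 Mbps.
Capacity: 1000 GB = 8,000,000 Mb.
Recording time: 8,000,000 / 6.060 = 1,320,132 s ≈ 367 hours.

367 hours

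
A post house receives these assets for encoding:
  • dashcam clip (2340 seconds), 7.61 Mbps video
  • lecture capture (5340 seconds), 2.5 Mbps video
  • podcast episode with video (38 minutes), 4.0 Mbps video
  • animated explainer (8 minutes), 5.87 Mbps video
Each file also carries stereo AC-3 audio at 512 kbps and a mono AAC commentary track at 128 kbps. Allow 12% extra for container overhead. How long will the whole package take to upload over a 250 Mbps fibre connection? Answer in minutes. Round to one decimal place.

Audio total: 512 + 128 = 640 kbps = 0.640 Mbps.
dashcam clip: 8.250 Mbps × 2340 s × 1.12 = 21621.6 Mb
lecture capture: 3.140 Mbps × 5340 s × 1.12 = 18779.7 Mb
podcast episode with video: 4.640 Mbps × 2280 s × 1.12 = 11848.7 Mb
animated explainer: 6.510 Mbps × 480 s × 1.12 = 3499.8 Mb
Total: 55749.8 Mb = 6968.7 MB.
At 250 Mbps: 55749.8 / 250 = 223 s ≈ 3.72 minutes.

3.7 minutes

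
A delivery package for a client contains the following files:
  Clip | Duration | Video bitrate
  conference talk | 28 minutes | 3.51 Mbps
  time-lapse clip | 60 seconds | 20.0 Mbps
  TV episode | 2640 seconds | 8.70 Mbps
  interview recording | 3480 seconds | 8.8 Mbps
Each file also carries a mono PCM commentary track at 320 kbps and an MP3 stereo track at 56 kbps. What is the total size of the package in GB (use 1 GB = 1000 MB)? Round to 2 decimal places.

7.96 GB

Audio total: 320 + 56 = 376 kbps = 0.376 Mbps.
conference talk: 3.886 Mbps × 1680 s = 6528.5 Mb
time-lapse clip: 20.376 Mbps × 60 s = 1222.6 Mb
TV episode: 9.076 Mbps × 2640 s = 23960.6 Mb
interview recording: 9.176 Mbps × 3480 s = 31932.5 Mb
Total: 63644.2 Mb = 7955.5 MB.
= 7.956 GB.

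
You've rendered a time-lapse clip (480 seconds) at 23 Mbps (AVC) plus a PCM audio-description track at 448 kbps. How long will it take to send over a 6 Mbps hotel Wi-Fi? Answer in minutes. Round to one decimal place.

Audio: 448 kbps = 0.448 Mbps.
Total bitrate: 23.448 Mbps.
File: 23.448 Mbps × 480 s = 11255.0 Mb.
At 6 Mbps: 11255.0 / 6 = 1875.8 s ≈ 31.3 minutes.

31.3 minutes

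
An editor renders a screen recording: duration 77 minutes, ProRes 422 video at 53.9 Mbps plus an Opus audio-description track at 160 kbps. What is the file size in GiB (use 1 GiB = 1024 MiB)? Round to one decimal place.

29.1 GiB

77 min = 4620 s
Audio: 160 kbps = 0.160 Mbps.
Total bitrate: 53.9 + 0.160 = 54.060 Mbps.
Stream data: 54.060 Mbps × 4620 s = 249757.2 Mb.
249,757 Mb = 31,219,650,000 bytes ÷ 1,073,741,824 = 29.08 GiB.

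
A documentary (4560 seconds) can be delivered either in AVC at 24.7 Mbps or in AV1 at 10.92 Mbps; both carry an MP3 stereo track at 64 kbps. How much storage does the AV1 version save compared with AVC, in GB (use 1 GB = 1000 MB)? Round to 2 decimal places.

Audio: 64 kbps = 0.064 Mbps.
AVC: 24.764 Mbps × 4560 s = 112923.8 Mb = 14.115 GB.
AV1: 10.984 Mbps × 4560 s = 50087.0 Mb = 6.261 GB.
Saving: 14.115 − 6.261 = 7.855 GB.

7.85 GB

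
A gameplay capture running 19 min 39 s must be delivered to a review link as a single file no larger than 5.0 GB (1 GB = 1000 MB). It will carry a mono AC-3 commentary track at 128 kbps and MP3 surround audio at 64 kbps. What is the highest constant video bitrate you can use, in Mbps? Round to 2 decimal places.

33.74 Mbps

Budget: 5.0 GB = 40000.0 Mb.
19 min 39 s = 1179 s
Total bitrate budget: 40000.0 Mb / 1179 s = 33.927 Mbps.
Audio total: 128 + 64 = 192 kbps = 0.192 Mbps.
Video: 33.927 − 0.192 = 33.735 Mbps.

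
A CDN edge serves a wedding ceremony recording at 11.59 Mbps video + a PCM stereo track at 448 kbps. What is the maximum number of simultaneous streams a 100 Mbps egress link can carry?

8

Audio: 448 kbps = 0.448 Mbps.
Per-viewer media rate: 12.038 Mbps.
100 Mbps = 100.0 Mbps; 100.0 / 12.038 = 8.31 → 8 viewers.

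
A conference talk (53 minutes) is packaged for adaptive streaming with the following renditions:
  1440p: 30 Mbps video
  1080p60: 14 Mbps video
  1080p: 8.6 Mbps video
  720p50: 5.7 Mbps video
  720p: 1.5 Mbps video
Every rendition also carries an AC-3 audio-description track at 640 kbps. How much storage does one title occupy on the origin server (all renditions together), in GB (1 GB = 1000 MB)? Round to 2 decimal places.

25.04 GB

53 min = 3180 s
Audio: 640 kbps = 0.640 Mbps.
Sum of rendition bitrates: (30+0.640) + (14+0.640) + (8.6+0.640) + (5.7+0.640) + (1.5+0.640) = 63.000 Mbps.
× 3180 s = 200,340 Mb = 25,042 MB = 25.04 GB.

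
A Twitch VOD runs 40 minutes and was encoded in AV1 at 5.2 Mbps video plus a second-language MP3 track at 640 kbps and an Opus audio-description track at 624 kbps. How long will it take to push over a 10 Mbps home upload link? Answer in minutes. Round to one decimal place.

25.9 minutes

40 min = 2400 s
Audio total: 640 + 624 = 1264 kbps = 1.264 Mbps.
Total bitrate: 6.464 Mbps.
File: 6.464 Mbps × 2400 s = 15513.6 Mb.
At 10 Mbps: 15513.6 / 10 = 1551.4 s ≈ 25.9 minutes.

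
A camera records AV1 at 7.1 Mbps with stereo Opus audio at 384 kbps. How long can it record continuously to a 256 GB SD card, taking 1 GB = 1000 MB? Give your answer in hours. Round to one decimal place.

76.0 hours

Audio: 384 kbps = 0.384 Mbps.
Total bitrate: 7.1 + 0.384 = 7.484 Mbps.
Capacity: 256 GB = 2,048,000 Mb.
Recording time: 2,048,000 / 7.484 = 273,650 s ≈ 76.0 hours.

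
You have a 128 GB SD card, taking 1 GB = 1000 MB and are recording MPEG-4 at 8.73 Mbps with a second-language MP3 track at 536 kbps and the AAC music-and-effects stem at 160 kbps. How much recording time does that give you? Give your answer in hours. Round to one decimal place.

Audio total: 536 + 160 = 696 kbps = 0.696 Mbps.
Total bitrate: 8.73 + 0.696 = 9.426 Mbps.
Capacity: 128 GB = 1,024,000 Mb.
Recording time: 1,024,000 / 9.426 = 108,636 s ≈ 30.2 hours.

30.2 hours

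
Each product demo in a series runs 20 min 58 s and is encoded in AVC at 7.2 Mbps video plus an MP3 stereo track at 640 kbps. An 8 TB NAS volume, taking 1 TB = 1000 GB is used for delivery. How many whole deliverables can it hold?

6489

20 min 58 s = 1258 s
Audio: 640 kbps = 0.640 Mbps.
Total bitrate: 7.840 Mbps.
Per item: 7.840 Mbps × 1258 s = 9,863 Mb = 1,233 MB.
Capacity: 8 TB = 64,000,000 Mb; 6489.08 items → 6489 complete.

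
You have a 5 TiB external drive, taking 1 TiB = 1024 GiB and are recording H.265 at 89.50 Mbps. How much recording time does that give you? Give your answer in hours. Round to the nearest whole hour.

Capacity: 5 TiB = 43,980,465 Mb.
Recording time: 43,980,465 / 89.500 = 491,402 s ≈ 137 hours.

137 hours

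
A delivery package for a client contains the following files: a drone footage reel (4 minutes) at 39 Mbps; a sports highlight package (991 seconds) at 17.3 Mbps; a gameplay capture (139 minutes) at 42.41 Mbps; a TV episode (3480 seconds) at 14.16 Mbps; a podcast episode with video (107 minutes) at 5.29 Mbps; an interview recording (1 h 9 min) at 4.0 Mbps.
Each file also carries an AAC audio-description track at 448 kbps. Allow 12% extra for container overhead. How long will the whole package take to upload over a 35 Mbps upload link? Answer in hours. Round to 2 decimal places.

Audio: 448 kbps = 0.448 Mbps.
drone footage reel: 39.448 Mbps × 240 s × 1.12 = 10603.6 Mb
sports highlight package: 17.748 Mbps × 991 s × 1.12 = 19698.9 Mb
gameplay capture: 42.858 Mbps × 8340 s × 1.12 = 400328.0 Mb
TV episode: 14.608 Mbps × 3480 s × 1.12 = 56936.1 Mb
podcast episode with video: 5.738 Mbps × 6420 s × 1.12 = 41258.5 Mb
interview recording: 4.448 Mbps × 4140 s × 1.12 = 20624.5 Mb
Total: 549449.6 Mb = 68681.2 MB.
At 35 Mbps: 549449.6 / 35 = 15699 s ≈ 4.36 hours.

4.36 hours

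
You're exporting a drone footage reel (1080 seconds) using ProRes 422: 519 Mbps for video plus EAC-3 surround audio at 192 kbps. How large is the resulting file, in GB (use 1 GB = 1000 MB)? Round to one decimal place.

Audio: 192 kbps = 0.192 Mbps.
Total bitrate: 519 + 0.192 = 519.192 Mbps.
Stream data: 519.192 Mbps × 1080 s = 560727.4 Mb.
560,727 Mb ÷ 8 = 70,091 MB → 70.09 GB.

70.1 GB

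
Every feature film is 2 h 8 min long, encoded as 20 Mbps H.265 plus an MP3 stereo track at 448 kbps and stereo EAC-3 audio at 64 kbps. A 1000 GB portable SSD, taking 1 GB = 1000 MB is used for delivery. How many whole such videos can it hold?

50

2 h 8 min = 128 min = 7680 s
Audio total: 448 + 64 = 512 kbps = 0.512 Mbps.
Total bitrate: 20.512 Mbps.
Per item: 20.512 Mbps × 7680 s = 157,532 Mb = 19,692 MB.
Capacity: 1000 GB = 8,000,000 Mb; 50.78 items → 50 complete.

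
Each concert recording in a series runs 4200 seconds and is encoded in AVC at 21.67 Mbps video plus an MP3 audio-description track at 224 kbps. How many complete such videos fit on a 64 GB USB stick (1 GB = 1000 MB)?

5

Audio: 224 kbps = 0.224 Mbps.
Total bitrate: 21.894 Mbps.
Per item: 21.894 Mbps × 4200 s = 91,955 Mb = 11,494 MB.
Capacity: 64 GB = 512,000 Mb; 5.57 items → 5 complete.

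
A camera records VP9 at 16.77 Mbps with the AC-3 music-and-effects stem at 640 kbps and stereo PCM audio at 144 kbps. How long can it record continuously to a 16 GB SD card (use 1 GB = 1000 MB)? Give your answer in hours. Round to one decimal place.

2.0 hours

Audio total: 640 + 144 = 784 kbps = 0.784 Mbps.
Total bitrate: 16.77 + 0.784 = 17.554 Mbps.
Capacity: 16 GB = 128,000 Mb.
Recording time: 128,000 / 17.554 = 7,292 s ≈ 2.03 hours.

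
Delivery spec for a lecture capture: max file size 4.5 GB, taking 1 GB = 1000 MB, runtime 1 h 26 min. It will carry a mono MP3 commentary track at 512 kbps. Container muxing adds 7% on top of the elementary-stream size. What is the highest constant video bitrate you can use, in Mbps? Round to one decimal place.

Budget: 4.5 GB = 36000.0 Mb.
Stream payload after overhead: 36000.0 / 1.07 = 33644.9 Mb.
1 h 26 min = 86 min = 5160 s
Total bitrate budget: 33644.9 Mb / 5160 s = 6.520 Mbps.
Audio: 512 kbps = 0.512 Mbps.
Video: 6.520 − 0.512 = 6.008 Mbps.

6.0 Mbps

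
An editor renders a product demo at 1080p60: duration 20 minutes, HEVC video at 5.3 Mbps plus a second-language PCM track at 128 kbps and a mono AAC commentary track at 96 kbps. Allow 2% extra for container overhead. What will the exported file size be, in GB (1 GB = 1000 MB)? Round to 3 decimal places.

20 min = 1200 s
Audio total: 128 + 96 = 224 kbps = 0.224 Mbps.
Total bitrate: 5.3 + 0.224 = 5.524 Mbps.
Stream data: 5.524 Mbps × 1200 s = 6628.8 Mb.
With 2% container overhead: ×1.02.
6,761 Mb ÷ 8 = 845.2 MB → 0.8452 GB.

0.845 GB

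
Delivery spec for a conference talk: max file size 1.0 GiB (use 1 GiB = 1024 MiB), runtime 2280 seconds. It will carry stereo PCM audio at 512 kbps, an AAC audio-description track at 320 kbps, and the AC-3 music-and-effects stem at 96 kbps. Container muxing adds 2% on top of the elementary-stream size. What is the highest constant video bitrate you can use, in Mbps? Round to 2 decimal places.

2.77 Mbps

Budget: 1.0 GiB = 8589.9 Mb.
Stream payload after overhead: 8589.9 / 1.02 = 8421.5 Mb.
Total bitrate budget: 8421.5 Mb / 2280 s = 3.694 Mbps.
Audio total: 512 + 320 + 96 = 928 kbps = 0.928 Mbps.
Video: 3.694 − 0.928 = 2.766 Mbps.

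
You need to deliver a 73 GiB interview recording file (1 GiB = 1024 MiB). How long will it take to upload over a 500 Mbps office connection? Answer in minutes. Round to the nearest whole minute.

21 minutes

File: 73 GiB = 627065.2 Mb.
At 500 Mbps: 627065.2 / 500 = 1254.1 s ≈ 20.9 minutes.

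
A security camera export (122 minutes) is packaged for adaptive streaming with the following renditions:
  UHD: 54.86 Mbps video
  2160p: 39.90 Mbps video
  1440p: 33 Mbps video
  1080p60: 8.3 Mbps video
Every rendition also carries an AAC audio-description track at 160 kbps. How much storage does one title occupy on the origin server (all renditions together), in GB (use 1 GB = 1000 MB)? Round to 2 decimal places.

125.08 GB

122 min = 7320 s
Audio: 160 kbps = 0.160 Mbps.
Sum of rendition bitrates: (54.86+0.160) + (39.90+0.160) + (33+0.160) + (8.3+0.160) = 136.700 Mbps.
× 7320 s = 1,000,644 Mb = 125,080 MB = 125.1 GB.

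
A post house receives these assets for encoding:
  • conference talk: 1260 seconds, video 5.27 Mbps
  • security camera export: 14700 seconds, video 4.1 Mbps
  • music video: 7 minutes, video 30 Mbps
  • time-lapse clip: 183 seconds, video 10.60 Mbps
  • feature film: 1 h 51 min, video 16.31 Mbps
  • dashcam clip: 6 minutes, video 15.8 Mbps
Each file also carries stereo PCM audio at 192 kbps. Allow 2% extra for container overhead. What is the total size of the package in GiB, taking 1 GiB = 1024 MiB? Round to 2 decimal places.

23.78 GiB

Audio: 192 kbps = 0.192 Mbps.
conference talk: 5.462 Mbps × 1260 s × 1.02 = 7019.8 Mb
security camera export: 4.292 Mbps × 14700 s × 1.02 = 64354.2 Mb
music video: 30.192 Mbps × 420 s × 1.02 = 12934.3 Mb
time-lapse clip: 10.792 Mbps × 183 s × 1.02 = 2014.4 Mb
feature film: 16.502 Mbps × 6660 s × 1.02 = 112101.4 Mb
dashcam clip: 15.992 Mbps × 360 s × 1.02 = 5872.3 Mb
Total: 204296.3 Mb = 25537.0 MB.
= 23.78 GiB.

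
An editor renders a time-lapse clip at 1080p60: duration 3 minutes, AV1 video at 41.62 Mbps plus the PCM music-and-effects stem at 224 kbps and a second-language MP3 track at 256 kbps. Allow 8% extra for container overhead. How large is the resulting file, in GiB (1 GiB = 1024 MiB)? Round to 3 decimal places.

0.953 GiB

3 min = 180 s
Audio total: 224 + 256 = 480 kbps = 0.480 Mbps.
Total bitrate: 41.62 + 0.480 = 42.100 Mbps.
Stream data: 42.100 Mbps × 180 s = 7578.0 Mb.
With 8% container overhead: ×1.08.
8,184 Mb = 1,023,030,000 bytes ÷ 1,073,741,824 = 0.9528 GiB.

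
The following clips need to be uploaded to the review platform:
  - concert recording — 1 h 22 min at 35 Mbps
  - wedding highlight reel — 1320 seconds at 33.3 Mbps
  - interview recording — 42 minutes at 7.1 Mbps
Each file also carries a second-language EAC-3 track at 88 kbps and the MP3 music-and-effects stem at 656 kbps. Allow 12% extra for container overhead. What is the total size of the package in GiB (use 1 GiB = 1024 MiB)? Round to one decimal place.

Audio total: 88 + 656 = 744 kbps = 0.744 Mbps.
concert recording: 35.744 Mbps × 4920 s × 1.12 = 196963.7 Mb
wedding highlight reel: 34.044 Mbps × 1320 s × 1.12 = 50330.6 Mb
interview recording: 7.844 Mbps × 2520 s × 1.12 = 22138.9 Mb
Total: 269433.3 Mb = 33679.2 MB.
= 31.37 GiB.

31.4 GiB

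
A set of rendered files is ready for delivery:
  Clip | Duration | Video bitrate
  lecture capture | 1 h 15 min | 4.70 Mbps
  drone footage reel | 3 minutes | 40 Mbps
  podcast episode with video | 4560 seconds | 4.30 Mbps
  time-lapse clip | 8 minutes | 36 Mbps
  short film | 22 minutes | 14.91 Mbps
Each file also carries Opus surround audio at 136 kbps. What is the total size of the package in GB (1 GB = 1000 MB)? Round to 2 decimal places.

Audio: 136 kbps = 0.136 Mbps.
lecture capture: 4.836 Mbps × 4500 s = 21762.0 Mb
drone footage reel: 40.136 Mbps × 180 s = 7224.5 Mb
podcast episode with video: 4.436 Mbps × 4560 s = 20228.2 Mb
time-lapse clip: 36.136 Mbps × 480 s = 17345.3 Mb
short film: 15.046 Mbps × 1320 s = 19860.7 Mb
Total: 86420.6 Mb = 10802.6 MB.
= 10.80 GB.

10.80 GB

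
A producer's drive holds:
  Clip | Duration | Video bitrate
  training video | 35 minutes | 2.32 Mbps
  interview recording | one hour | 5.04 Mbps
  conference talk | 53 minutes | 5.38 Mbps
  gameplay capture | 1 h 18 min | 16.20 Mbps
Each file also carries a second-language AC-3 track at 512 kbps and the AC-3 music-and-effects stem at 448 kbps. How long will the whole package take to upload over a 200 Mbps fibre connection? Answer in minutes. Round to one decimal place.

10.7 minutes

Audio total: 512 + 448 = 960 kbps = 0.960 Mbps.
training video: 3.280 Mbps × 2100 s = 6888.0 Mb
interview recording: 6.000 Mbps × 3600 s = 21600.0 Mb
conference talk: 6.340 Mbps × 3180 s = 20161.2 Mb
gameplay capture: 17.160 Mbps × 4680 s = 80308.8 Mb
Total: 128958.0 Mb = 16119.8 MB.
At 200 Mbps: 128958.0 / 200 = 645 s ≈ 10.7 minutes.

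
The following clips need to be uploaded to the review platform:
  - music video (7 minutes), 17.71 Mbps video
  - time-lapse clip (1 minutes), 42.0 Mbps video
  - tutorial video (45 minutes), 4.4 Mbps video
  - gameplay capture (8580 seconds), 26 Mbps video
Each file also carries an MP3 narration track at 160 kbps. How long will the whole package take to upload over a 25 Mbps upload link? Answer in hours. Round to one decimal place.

Audio: 160 kbps = 0.160 Mbps.
music video: 17.870 Mbps × 420 s = 7505.4 Mb
time-lapse clip: 42.160 Mbps × 60 s = 2529.6 Mb
tutorial video: 4.560 Mbps × 2700 s = 12312.0 Mb
gameplay capture: 26.160 Mbps × 8580 s = 224452.8 Mb
Total: 246799.8 Mb = 30850.0 MB.
At 25 Mbps: 246799.8 / 25 = 9872 s ≈ 2.74 hours.

2.7 hours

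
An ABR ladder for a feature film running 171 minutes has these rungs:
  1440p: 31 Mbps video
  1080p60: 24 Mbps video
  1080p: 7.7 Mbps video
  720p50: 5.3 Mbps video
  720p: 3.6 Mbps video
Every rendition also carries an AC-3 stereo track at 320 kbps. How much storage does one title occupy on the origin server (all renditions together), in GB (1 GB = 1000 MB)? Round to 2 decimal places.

93.88 GB

171 min = 10260 s
Audio: 320 kbps = 0.320 Mbps.
Sum of rendition bitrates: (31+0.320) + (24+0.320) + (7.7+0.320) + (5.3+0.320) + (3.6+0.320) = 73.200 Mbps.
× 10260 s = 751,032 Mb = 93,879 MB = 93.88 GB.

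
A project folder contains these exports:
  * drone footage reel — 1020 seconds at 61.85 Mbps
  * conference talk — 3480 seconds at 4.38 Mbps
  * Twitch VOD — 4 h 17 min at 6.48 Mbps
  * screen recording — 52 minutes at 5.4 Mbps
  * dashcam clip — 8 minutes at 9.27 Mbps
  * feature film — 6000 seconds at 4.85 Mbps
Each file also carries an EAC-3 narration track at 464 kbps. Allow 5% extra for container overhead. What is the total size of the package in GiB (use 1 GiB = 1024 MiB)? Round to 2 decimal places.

Audio: 464 kbps = 0.464 Mbps.
drone footage reel: 62.314 Mbps × 1020 s × 1.05 = 66738.3 Mb
conference talk: 4.844 Mbps × 3480 s × 1.05 = 17700.0 Mb
Twitch VOD: 6.944 Mbps × 15420 s × 1.05 = 112430.3 Mb
screen recording: 5.864 Mbps × 3120 s × 1.05 = 19210.5 Mb
dashcam clip: 9.734 Mbps × 480 s × 1.05 = 4905.9 Mb
feature film: 5.314 Mbps × 6000 s × 1.05 = 33478.2 Mb
Total: 254463.2 Mb = 31807.9 MB.
= 29.62 GiB.

29.62 GiB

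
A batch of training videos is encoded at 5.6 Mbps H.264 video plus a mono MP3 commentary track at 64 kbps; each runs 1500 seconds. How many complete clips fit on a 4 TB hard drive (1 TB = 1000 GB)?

Audio: 64 kbps = 0.064 Mbps.
Total bitrate: 5.664 Mbps.
Per item: 5.664 Mbps × 1500 s = 8,496 Mb = 1,062 MB.
Capacity: 4 TB = 32,000,000 Mb; 3766.48 items → 3766 complete.

3766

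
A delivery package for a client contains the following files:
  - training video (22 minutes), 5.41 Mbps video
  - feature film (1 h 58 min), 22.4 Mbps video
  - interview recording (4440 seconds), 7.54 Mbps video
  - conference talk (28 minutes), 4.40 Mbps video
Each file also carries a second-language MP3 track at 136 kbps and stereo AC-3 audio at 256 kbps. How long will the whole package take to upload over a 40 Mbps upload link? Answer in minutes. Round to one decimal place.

88.5 minutes

Audio total: 136 + 256 = 392 kbps = 0.392 Mbps.
training video: 5.802 Mbps × 1320 s = 7658.6 Mb
feature film: 22.792 Mbps × 7080 s = 161367.4 Mb
interview recording: 7.932 Mbps × 4440 s = 35218.1 Mb
conference talk: 4.792 Mbps × 1680 s = 8050.6 Mb
Total: 212294.6 Mb = 26536.8 MB.
At 40 Mbps: 212294.6 / 40 = 5307 s ≈ 88.5 minutes.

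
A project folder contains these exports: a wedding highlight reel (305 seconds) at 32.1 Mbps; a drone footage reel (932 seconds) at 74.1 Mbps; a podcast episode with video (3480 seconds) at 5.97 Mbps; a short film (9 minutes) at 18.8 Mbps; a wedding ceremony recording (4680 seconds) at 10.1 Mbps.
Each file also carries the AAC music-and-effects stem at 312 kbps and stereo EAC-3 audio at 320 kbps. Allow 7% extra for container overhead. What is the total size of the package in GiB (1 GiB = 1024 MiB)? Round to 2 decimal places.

20.34 GiB

Audio total: 312 + 320 = 632 kbps = 0.632 Mbps.
wedding highlight reel: 32.732 Mbps × 305 s × 1.07 = 10682.1 Mb
drone footage reel: 74.732 Mbps × 932 s × 1.07 = 74525.7 Mb
podcast episode with video: 6.602 Mbps × 3480 s × 1.07 = 24583.2 Mb
short film: 19.432 Mbps × 540 s × 1.07 = 11227.8 Mb
wedding ceremony recording: 10.732 Mbps × 4680 s × 1.07 = 53741.6 Mb
Total: 174760.4 Mb = 21845.1 MB.
= 20.34 GiB.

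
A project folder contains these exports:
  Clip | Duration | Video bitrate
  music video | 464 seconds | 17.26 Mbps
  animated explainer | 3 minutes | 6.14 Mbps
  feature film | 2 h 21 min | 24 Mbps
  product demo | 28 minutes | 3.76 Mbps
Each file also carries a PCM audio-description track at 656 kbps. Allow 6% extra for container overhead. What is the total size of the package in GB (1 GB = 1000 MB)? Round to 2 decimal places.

29.88 GB

Audio: 656 kbps = 0.656 Mbps.
music video: 17.916 Mbps × 464 s × 1.06 = 8811.8 Mb
animated explainer: 6.796 Mbps × 180 s × 1.06 = 1296.7 Mb
feature film: 24.656 Mbps × 8460 s × 1.06 = 221105.1 Mb
product demo: 4.416 Mbps × 1680 s × 1.06 = 7864.0 Mb
Total: 239077.6 Mb = 29884.7 MB.
= 29.88 GB.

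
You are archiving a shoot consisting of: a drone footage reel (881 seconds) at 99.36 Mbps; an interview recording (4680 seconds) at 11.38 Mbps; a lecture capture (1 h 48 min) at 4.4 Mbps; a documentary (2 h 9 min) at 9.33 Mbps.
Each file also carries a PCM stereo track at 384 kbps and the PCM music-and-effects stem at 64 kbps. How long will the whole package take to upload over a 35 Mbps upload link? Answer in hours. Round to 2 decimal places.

1.99 hours

Audio total: 384 + 64 = 448 kbps = 0.448 Mbps.
drone footage reel: 99.808 Mbps × 881 s = 87930.8 Mb
interview recording: 11.828 Mbps × 4680 s = 55355.0 Mb
lecture capture: 4.848 Mbps × 6480 s = 31415.0 Mb
documentary: 9.778 Mbps × 7740 s = 75681.7 Mb
Total: 250382.6 Mb = 31297.8 MB.
At 35 Mbps: 250382.6 / 35 = 7154 s ≈ 1.99 hours.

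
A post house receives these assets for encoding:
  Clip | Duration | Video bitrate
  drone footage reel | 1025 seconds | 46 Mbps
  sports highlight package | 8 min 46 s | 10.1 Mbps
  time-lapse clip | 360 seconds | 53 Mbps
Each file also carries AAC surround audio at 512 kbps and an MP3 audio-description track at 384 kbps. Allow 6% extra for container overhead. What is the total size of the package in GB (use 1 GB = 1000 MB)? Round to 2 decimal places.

Audio total: 512 + 384 = 896 kbps = 0.896 Mbps.
drone footage reel: 46.896 Mbps × 1025 s × 1.06 = 50952.5 Mb
sports highlight package: 10.996 Mbps × 526 s × 1.06 = 6130.9 Mb
time-lapse clip: 53.896 Mbps × 360 s × 1.06 = 20566.7 Mb
Total: 77650.1 Mb = 9706.3 MB.
= 9.706 GB.

9.71 GB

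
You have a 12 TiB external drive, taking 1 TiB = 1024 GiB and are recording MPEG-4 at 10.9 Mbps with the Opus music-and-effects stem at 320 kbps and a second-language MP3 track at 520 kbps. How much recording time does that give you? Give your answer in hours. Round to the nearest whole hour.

2497 hours

Audio total: 320 + 520 = 840 kbps = 0.840 Mbps.
Total bitrate: 10.9 + 0.840 = 11.740 Mbps.
Capacity: 12 TiB = 105,553,116 Mb.
Recording time: 105,553,116 / 11.740 = 8,990,896 s ≈ 2,497 hours.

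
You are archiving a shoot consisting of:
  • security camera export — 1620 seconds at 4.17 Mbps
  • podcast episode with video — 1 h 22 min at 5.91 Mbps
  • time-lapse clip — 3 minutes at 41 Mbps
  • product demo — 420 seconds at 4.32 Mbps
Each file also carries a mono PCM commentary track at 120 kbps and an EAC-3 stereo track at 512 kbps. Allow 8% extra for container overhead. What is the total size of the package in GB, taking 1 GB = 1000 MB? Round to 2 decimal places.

Audio total: 120 + 512 = 632 kbps = 0.632 Mbps.
security camera export: 4.802 Mbps × 1620 s × 1.08 = 8401.6 Mb
podcast episode with video: 6.542 Mbps × 4920 s × 1.08 = 34761.6 Mb
time-lapse clip: 41.632 Mbps × 180 s × 1.08 = 8093.3 Mb
product demo: 4.952 Mbps × 420 s × 1.08 = 2246.2 Mb
Total: 53502.6 Mb = 6687.8 MB.
= 6.688 GB.

6.69 GB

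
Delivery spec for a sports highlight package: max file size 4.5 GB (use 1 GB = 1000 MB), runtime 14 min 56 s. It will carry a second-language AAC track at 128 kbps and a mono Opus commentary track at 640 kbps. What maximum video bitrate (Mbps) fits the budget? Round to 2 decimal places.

39.41 Mbps

Budget: 4.5 GB = 36000.0 Mb.
14 min 56 s = 896 s
Total bitrate budget: 36000.0 Mb / 896 s = 40.179 Mbps.
Audio total: 128 + 640 = 768 kbps = 0.768 Mbps.
Video: 40.179 − 0.768 = 39.411 Mbps.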